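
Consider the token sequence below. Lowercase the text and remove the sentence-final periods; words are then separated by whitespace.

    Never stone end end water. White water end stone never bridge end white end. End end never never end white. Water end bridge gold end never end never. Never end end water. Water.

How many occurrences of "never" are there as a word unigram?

7

Scanning the 33 tokens for "never":
  position 1: never
  position 10: never
  position 17: never
  position 18: never
  position 26: never
  position 28: never
  position 29: never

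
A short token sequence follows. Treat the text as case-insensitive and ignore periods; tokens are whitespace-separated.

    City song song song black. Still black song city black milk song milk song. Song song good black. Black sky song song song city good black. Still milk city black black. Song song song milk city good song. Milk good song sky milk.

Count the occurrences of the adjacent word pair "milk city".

2

Scanning the 42 overlapping bigram windows for "milk city":
  position 28–29: milk city
  position 35–36: milk city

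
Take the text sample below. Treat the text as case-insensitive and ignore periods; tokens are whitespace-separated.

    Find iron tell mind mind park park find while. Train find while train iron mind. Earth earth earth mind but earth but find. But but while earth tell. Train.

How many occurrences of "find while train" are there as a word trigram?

Scanning the 27 overlapping trigram windows for "find while train":
  position 8–10: find while train
  position 11–13: find while train

2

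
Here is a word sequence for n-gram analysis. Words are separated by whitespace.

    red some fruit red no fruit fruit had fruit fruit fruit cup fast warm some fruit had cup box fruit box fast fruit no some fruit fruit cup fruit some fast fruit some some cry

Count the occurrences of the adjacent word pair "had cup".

Scanning the 34 overlapping bigram windows for "had cup":
  position 17–18: had cup

1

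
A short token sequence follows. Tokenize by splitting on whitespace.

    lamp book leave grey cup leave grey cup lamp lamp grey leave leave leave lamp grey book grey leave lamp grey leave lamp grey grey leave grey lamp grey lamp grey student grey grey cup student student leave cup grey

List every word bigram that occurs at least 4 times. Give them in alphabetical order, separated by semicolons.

Bigram counts meeting the condition (at least 4 times):
  grey leave: 4
  lamp grey: 6

grey leave; lamp grey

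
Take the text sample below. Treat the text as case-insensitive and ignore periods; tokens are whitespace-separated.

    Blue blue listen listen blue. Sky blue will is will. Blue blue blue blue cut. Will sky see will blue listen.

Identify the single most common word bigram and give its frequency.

"blue blue", 4 times

Bigram frequencies (highest first):
  blue blue: 4
  blue listen: 2
  will blue: 2
  listen listen: 1
  listen blue: 1
  blue sky: 1
  … (9 more, each ≤ 1)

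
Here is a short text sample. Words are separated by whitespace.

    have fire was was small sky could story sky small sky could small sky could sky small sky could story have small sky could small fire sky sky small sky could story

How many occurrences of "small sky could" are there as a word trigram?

6

Scanning the 30 overlapping trigram windows for "small sky could":
  position 5–7: small sky could
  position 10–12: small sky could
  position 13–15: small sky could
  position 17–19: small sky could
  position 22–24: small sky could
  position 29–31: small sky could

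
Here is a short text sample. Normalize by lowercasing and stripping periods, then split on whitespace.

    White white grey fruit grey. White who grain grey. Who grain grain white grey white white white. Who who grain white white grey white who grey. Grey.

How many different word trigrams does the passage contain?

27 tokens → 25 trigram windows in total.
Repeated trigrams (each contributes count−1 duplicates):
  grey white who: 2
  white grey white: 2
  white white grey: 2
3 duplicate windows → 25 − 3 = 22 distinct.

22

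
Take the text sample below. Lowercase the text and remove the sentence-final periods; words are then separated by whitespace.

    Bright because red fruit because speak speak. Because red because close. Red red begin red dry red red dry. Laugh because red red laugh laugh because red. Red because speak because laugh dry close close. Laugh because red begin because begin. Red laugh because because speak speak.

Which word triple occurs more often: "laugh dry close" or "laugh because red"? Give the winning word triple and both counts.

"laugh dry close": 1 occurrence
"laugh because red": 3 occurrences

"laugh because red" (3 vs 1)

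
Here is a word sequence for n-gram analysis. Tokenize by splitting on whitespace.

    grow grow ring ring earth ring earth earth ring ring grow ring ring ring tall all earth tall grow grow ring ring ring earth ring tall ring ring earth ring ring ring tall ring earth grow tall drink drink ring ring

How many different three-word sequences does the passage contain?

27

41 tokens → 39 trigram windows in total.
Repeated trigrams (each contributes count−1 duplicates):
  grow ring ring: 3
  ring earth ring: 3
  ring ring earth: 3
  ring ring ring: 3
  earth ring ring: 2
  grow grow ring: 2
  ring ring tall: 2
  ring tall ring: 2
12 duplicate windows → 39 − 12 = 27 distinct.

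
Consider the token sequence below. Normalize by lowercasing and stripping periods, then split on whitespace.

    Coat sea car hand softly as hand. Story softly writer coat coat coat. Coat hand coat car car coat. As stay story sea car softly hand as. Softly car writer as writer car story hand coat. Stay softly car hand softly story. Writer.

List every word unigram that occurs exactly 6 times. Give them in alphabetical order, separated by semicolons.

Unigram counts meeting the condition (exactly 6 times):
  hand: 6
  softly: 6

hand; softly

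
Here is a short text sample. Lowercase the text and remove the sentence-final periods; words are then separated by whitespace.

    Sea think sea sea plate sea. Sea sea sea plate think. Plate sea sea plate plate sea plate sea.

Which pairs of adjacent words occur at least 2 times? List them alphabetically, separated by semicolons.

plate sea; sea plate; sea sea

Bigram counts meeting the condition (at least 2 times):
  plate sea: 4
  sea plate: 4
  sea sea: 5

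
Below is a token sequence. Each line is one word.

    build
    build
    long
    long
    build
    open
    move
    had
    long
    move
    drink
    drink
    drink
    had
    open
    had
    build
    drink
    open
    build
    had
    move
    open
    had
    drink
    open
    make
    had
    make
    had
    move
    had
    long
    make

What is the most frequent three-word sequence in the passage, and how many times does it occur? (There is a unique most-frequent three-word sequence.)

Trigram frequencies (highest first):
  move had long: 2
  build build long: 1
  build long long: 1
  long long build: 1
  long build open: 1
  build open move: 1
  … (25 more, each ≤ 1)

"move had long", 2 times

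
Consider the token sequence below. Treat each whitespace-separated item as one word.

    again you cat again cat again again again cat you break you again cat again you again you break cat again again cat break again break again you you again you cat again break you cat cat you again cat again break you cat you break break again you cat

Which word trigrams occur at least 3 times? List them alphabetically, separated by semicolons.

again cat again; again you cat

Trigram counts meeting the condition (at least 3 times):
  again cat again: 3
  again you cat: 3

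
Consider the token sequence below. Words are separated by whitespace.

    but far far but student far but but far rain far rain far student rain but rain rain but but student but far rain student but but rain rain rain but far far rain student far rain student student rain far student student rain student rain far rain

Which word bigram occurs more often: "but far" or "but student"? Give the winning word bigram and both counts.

"but far": 4 occurrences
"but student": 2 occurrences

"but far" (4 vs 2)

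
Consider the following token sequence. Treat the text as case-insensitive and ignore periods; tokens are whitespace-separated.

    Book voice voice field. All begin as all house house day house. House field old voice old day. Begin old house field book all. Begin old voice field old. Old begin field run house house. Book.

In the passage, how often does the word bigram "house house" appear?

3

Scanning the 35 overlapping bigram windows for "house house":
  position 9–10: house house
  position 12–13: house house
  position 34–35: house house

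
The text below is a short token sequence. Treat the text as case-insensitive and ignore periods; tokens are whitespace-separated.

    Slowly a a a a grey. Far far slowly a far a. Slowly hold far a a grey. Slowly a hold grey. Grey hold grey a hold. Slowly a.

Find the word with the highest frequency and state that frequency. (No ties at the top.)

Unigram frequencies (highest first):
  a: 11
  slowly: 5
  grey: 5
  far: 4
  hold: 4

"a", 11 times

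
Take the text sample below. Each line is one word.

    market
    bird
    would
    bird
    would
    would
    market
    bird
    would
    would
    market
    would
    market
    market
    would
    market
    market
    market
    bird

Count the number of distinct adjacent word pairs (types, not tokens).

7

19 tokens → 18 bigram windows in total.
Repeated bigrams (each contributes count−1 duplicates):
  would market: 4
  bird would: 3
  market bird: 3
  market market: 3
  market would: 2
  would would: 2
11 duplicate windows → 18 − 11 = 7 distinct.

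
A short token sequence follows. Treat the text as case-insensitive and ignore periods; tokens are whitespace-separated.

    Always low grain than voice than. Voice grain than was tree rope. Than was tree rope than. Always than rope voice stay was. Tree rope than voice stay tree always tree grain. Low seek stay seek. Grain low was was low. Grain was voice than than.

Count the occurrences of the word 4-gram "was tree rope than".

3

Scanning the 43 overlapping 4-gram windows for "was tree rope than":
  position 10–13: was tree rope than
  position 14–17: was tree rope than
  position 23–26: was tree rope than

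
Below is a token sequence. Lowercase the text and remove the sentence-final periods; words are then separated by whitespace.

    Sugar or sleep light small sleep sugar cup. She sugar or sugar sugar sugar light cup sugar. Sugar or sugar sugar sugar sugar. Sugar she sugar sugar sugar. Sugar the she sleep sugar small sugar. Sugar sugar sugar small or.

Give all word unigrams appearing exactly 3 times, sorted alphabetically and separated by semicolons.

Unigram counts meeting the condition (exactly 3 times):
  she: 3
  sleep: 3
  small: 3

she; sleep; small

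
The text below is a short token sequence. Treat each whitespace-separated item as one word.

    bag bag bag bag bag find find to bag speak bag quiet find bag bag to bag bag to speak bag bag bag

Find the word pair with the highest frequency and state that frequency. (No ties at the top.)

"bag bag", 8 times

Bigram frequencies (highest first):
  bag bag: 8
  to bag: 2
  speak bag: 2
  bag to: 2
  bag find: 1
  find find: 1
  … (6 more, each ≤ 1)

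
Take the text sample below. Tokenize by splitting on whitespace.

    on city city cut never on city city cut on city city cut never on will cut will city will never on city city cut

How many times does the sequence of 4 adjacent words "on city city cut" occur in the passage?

4

Scanning the 22 overlapping 4-gram windows for "on city city cut":
  position 1–4: on city city cut
  position 6–9: on city city cut
  position 10–13: on city city cut
  position 22–25: on city city cut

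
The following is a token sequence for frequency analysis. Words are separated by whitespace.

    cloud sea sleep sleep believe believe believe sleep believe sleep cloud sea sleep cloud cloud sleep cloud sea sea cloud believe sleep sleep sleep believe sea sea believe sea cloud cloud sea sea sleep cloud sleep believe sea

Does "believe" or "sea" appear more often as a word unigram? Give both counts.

"sea" (10 vs 8)

"believe": 8 occurrences
"sea": 10 occurrences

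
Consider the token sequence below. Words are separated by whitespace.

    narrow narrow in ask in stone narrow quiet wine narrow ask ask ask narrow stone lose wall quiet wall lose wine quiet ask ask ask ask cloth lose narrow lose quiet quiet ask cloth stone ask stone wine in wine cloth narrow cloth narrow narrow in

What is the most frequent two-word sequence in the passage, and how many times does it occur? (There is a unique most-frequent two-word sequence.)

Bigram frequencies (highest first):
  ask ask: 5
  narrow narrow: 2
  narrow in: 2
  quiet ask: 2
  ask cloth: 2
  cloth narrow: 2
  … (30 more, each ≤ 1)

"ask ask", 5 times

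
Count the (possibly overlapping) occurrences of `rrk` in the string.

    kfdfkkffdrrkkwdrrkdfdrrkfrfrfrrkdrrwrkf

4

Sliding a length-3 window over the 39 characters (37 positions):
  position 10–12: rrk
  position 16–18: rrk
  position 22–24: rrk
  position 30–32: rrk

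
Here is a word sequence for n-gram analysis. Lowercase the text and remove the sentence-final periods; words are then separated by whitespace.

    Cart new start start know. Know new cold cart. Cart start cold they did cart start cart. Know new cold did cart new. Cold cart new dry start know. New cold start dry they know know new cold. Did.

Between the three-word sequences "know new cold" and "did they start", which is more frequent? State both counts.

"know new cold" (4 vs 0)

"know new cold": 4 occurrences
"did they start": 0 occurrences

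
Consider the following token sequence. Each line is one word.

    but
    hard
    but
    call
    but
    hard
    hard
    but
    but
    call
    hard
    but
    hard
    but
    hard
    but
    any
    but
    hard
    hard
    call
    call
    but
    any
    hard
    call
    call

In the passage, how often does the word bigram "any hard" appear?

Scanning the 26 overlapping bigram windows for "any hard":
  position 24–25: any hard

1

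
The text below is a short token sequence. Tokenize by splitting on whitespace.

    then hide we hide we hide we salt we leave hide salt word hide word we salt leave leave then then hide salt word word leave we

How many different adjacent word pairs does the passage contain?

19

27 tokens → 26 bigram windows in total.
Repeated bigrams (each contributes count−1 duplicates):
  hide we: 3
  hide salt: 2
  salt word: 2
  then hide: 2
  we hide: 2
  we salt: 2
7 duplicate windows → 26 − 7 = 19 distinct.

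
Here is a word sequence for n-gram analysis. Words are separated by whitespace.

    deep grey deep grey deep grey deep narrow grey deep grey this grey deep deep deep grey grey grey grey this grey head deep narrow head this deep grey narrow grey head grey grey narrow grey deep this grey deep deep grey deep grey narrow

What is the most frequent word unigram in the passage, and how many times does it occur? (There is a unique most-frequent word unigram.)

Unigram frequencies (highest first):
  grey: 19
  deep: 14
  narrow: 5
  this: 4
  head: 3

"grey", 19 times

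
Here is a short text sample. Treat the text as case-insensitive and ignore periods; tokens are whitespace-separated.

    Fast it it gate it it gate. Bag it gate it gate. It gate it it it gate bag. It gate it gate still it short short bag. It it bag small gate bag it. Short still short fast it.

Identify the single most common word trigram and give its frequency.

"it gate it", 5 times

Trigram frequencies (highest first):
  it gate it: 5
  it it gate: 3
  gate bag it: 3
  gate it gate: 3
  gate it it: 2
  it gate bag: 2
  … (19 more, each ≤ 2)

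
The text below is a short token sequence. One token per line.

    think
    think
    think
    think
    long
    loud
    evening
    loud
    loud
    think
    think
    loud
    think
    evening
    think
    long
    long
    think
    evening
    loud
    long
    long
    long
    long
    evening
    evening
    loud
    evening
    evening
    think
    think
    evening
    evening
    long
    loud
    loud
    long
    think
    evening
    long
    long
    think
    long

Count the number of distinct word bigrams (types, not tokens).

16

43 tokens → 42 bigram windows in total.
Repeated bigrams (each contributes count−1 duplicates):
  long long: 5
  think think: 5
  think evening: 4
  evening evening: 3
  evening loud: 3
  long think: 3
  think long: 3
  evening long: 2
  … (6 more repeated)
26 duplicate windows → 42 − 26 = 16 distinct.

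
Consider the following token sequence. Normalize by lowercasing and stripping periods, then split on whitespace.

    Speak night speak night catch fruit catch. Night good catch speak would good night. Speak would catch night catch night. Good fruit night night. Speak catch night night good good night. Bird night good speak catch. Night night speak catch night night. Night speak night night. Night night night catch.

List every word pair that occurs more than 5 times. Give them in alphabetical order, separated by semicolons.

Bigram counts meeting the condition (more than 5 times):
  catch night: 6
  night night: 9

catch night; night night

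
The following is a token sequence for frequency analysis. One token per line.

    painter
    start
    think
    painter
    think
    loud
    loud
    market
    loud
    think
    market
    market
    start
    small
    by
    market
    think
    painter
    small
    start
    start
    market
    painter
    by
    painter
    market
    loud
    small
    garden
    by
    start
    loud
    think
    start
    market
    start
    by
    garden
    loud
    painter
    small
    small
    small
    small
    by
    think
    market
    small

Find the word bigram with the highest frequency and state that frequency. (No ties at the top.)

Bigram frequencies (highest first):
  small small: 3
  think painter: 2
  market loud: 2
  loud think: 2
  think market: 2
  market start: 2
  … (31 more, each ≤ 2)

"small small", 3 times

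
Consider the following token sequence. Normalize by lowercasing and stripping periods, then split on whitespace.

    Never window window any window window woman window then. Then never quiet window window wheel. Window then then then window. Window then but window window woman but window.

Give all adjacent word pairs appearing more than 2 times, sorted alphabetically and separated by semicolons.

then then; window then; window window

Bigram counts meeting the condition (more than 2 times):
  then then: 3
  window then: 3
  window window: 5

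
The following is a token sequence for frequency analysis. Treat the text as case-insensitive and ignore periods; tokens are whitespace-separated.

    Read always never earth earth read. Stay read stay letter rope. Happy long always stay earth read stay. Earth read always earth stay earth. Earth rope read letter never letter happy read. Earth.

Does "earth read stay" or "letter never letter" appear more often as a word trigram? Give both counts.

"earth read stay": 2 occurrences
"letter never letter": 1 occurrence

"earth read stay" (2 vs 1)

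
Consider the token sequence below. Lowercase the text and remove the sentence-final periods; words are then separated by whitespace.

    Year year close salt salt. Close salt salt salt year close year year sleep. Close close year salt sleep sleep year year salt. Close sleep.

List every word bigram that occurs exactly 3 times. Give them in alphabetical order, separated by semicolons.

Bigram counts meeting the condition (exactly 3 times):
  salt salt: 3
  year year: 3

salt salt; year year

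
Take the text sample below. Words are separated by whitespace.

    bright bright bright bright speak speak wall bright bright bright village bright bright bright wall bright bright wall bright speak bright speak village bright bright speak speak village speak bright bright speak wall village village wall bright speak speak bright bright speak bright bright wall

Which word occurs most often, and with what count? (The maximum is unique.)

Unigram frequencies (highest first):
  bright: 23
  speak: 11
  wall: 6
  village: 5

"bright", 23 times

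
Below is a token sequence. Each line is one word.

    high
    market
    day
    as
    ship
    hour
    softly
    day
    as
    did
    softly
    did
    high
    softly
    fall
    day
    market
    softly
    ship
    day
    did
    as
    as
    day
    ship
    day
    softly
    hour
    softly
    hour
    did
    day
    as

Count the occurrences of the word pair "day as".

3

Scanning the 32 overlapping bigram windows for "day as":
  position 3–4: day as
  position 8–9: day as
  position 32–33: day as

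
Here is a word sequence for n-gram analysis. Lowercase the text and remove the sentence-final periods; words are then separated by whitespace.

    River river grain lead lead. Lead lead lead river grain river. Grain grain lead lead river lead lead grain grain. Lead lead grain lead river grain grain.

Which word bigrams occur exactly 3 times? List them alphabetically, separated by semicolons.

grain grain; lead river

Bigram counts meeting the condition (exactly 3 times):
  grain grain: 3
  lead river: 3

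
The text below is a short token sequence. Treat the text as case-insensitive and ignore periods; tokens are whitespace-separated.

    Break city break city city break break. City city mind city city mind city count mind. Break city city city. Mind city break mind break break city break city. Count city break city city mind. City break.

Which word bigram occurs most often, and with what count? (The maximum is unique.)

"break city", 7 times

Bigram frequencies (highest first):
  break city: 7
  city break: 6
  city city: 6
  city mind: 4
  mind city: 4
  break break: 2
  … (5 more, each ≤ 2)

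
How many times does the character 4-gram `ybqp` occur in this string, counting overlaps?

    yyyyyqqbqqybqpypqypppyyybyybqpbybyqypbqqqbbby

2

Sliding a length-4 window over the 45 characters (42 positions):
  position 11–14: ybqp
  position 27–30: ybqp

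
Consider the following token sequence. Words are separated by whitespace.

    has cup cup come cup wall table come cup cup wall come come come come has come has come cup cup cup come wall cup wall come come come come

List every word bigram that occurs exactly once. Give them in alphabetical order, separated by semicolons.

come wall; has cup; table come; wall cup; wall table

Bigram counts meeting the condition (exactly once):
  come wall: 1
  has cup: 1
  table come: 1
  wall cup: 1
  wall table: 1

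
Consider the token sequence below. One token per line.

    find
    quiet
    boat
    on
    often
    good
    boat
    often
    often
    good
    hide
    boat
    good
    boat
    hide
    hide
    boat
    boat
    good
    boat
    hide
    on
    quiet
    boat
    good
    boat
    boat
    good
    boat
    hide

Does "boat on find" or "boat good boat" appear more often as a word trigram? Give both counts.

"boat good boat" (4 vs 0)

"boat on find": 0 occurrences
"boat good boat": 4 occurrences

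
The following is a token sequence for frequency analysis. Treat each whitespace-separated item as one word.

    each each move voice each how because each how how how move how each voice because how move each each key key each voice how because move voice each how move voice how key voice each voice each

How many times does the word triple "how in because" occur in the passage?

0

Scanning the 36 overlapping trigram windows for "how in because":
  (none found)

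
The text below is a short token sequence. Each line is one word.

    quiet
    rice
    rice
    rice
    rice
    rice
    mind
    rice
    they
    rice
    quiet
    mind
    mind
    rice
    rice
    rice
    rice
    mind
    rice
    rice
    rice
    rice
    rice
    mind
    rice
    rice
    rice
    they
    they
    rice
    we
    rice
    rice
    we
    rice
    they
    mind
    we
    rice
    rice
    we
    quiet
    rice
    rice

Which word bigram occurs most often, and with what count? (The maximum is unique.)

"rice rice", 16 times

Bigram frequencies (highest first):
  rice rice: 16
  mind rice: 4
  rice mind: 3
  rice they: 3
  rice we: 3
  we rice: 3
  … (9 more, each ≤ 2)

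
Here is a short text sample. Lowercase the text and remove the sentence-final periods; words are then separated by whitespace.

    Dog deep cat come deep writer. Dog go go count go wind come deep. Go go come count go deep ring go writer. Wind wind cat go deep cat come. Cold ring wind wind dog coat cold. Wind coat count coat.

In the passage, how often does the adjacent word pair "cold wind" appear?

1

Scanning the 40 overlapping bigram windows for "cold wind":
  position 37–38: cold wind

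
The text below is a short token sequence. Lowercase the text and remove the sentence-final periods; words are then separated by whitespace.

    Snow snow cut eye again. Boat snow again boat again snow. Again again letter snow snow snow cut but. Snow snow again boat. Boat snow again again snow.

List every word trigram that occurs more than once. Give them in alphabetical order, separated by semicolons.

boat snow again; snow again again; snow again boat; snow snow cut

Trigram counts meeting the condition (more than once):
  boat snow again: 2
  snow again again: 2
  snow again boat: 2
  snow snow cut: 2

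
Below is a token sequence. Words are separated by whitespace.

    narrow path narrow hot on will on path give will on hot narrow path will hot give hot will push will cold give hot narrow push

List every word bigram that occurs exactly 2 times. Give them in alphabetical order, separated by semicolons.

give hot; hot narrow; narrow path; will on

Bigram counts meeting the condition (exactly 2 times):
  give hot: 2
  hot narrow: 2
  narrow path: 2
  will on: 2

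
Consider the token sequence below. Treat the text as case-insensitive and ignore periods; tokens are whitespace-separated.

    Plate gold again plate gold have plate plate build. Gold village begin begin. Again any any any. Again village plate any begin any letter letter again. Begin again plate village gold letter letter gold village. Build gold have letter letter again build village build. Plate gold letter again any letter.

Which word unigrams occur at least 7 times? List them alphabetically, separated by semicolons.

Unigram counts meeting the condition (at least 7 times):
  again: 7
  gold: 7
  letter: 8
  plate: 7

again; gold; letter; plate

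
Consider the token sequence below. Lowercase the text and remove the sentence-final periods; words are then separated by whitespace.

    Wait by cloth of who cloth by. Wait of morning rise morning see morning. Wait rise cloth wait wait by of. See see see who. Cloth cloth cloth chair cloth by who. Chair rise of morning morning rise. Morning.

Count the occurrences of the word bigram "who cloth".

2

Scanning the 38 overlapping bigram windows for "who cloth":
  position 5–6: who cloth
  position 25–26: who cloth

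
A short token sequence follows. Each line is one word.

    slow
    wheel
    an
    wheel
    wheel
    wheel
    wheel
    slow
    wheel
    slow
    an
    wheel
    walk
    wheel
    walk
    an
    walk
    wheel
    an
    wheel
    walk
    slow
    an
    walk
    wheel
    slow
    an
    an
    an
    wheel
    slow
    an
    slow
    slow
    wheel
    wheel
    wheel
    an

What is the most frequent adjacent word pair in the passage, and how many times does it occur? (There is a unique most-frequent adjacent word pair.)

Bigram frequencies (highest first):
  wheel wheel: 5
  an wheel: 4
  wheel slow: 4
  slow an: 4
  slow wheel: 3
  wheel an: 3
  … (8 more, each ≤ 3)

"wheel wheel", 5 times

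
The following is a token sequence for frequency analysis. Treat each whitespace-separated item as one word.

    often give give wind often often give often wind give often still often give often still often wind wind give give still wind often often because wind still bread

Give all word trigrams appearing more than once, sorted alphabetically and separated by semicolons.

Trigram counts meeting the condition (more than once):
  give often still: 2
  often give often: 2
  often still often: 2
  wind often often: 2

give often still; often give often; often still often; wind often often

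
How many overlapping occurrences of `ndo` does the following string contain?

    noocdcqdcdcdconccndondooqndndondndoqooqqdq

4

Sliding a length-3 window over the 42 characters (40 positions):
  position 18–20: ndo
  position 21–23: ndo
  position 28–30: ndo
  position 33–35: ndo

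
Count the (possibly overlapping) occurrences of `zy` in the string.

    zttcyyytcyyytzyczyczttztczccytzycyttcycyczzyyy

Sliding a length-2 window over the 46 characters (45 positions):
  position 14–15: zy
  position 17–18: zy
  position 31–32: zy
  position 43–44: zy

4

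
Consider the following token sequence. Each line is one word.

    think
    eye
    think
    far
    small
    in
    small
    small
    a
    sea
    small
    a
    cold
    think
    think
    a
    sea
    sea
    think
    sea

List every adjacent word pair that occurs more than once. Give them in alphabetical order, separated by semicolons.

a sea; small a

Bigram counts meeting the condition (more than once):
  a sea: 2
  small a: 2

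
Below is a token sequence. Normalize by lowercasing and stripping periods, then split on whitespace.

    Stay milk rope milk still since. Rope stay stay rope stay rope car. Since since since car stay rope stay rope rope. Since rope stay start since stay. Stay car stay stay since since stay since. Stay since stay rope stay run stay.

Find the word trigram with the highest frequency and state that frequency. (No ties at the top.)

"stay rope stay", 3 times

Trigram frequencies (highest first):
  stay rope stay: 3
  since rope stay: 2
  rope stay rope: 2
  since stay since: 2
  stay since stay: 2
  stay milk rope: 1
  … (29 more, each ≤ 1)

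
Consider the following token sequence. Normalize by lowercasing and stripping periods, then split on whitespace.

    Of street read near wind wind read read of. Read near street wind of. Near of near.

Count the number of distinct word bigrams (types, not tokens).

14

17 tokens → 16 bigram windows in total.
Repeated bigrams (each contributes count−1 duplicates):
  of near: 2
  read near: 2
2 duplicate windows → 16 − 2 = 14 distinct.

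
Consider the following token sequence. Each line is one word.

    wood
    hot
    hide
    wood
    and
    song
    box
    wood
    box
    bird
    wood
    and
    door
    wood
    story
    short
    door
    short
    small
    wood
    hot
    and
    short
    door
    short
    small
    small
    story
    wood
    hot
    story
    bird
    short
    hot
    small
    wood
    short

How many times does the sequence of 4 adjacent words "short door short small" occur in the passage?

Scanning the 34 overlapping 4-gram windows for "short door short small":
  position 16–19: short door short small
  position 23–26: short door short small

2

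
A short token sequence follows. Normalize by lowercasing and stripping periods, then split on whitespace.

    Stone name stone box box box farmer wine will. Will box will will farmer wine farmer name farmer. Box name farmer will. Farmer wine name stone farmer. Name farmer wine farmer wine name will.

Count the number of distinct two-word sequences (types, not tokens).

20

34 tokens → 33 bigram windows in total.
Repeated bigrams (each contributes count−1 duplicates):
  farmer wine: 5
  name farmer: 3
  box box: 2
  farmer name: 2
  name stone: 2
  will farmer: 2
  will will: 2
  wine farmer: 2
  … (1 more repeated)
13 duplicate windows → 33 − 13 = 20 distinct.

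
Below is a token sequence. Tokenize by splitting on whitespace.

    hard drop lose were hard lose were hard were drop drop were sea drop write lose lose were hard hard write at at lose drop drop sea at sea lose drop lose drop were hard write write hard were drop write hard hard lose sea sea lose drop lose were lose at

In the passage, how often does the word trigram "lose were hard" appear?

Scanning the 50 overlapping trigram windows for "lose were hard":
  position 3–5: lose were hard
  position 6–8: lose were hard
  position 17–19: lose were hard

3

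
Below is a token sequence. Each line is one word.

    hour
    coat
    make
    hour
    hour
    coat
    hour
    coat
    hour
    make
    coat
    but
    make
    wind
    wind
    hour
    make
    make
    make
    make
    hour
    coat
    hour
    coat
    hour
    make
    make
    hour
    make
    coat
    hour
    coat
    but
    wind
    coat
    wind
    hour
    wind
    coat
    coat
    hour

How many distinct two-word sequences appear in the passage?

41 tokens → 40 bigram windows in total.
Repeated bigrams (each contributes count−1 duplicates):
  coat hour: 6
  hour coat: 6
  hour make: 4
  make make: 4
  make hour: 3
  coat but: 2
  make coat: 2
  wind coat: 2
  … (1 more repeated)
22 duplicate windows → 40 − 22 = 18 distinct.

18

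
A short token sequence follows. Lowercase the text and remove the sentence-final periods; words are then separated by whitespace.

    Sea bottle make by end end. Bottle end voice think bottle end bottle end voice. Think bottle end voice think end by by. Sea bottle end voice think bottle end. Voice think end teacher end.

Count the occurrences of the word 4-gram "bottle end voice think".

Scanning the 32 overlapping 4-gram windows for "bottle end voice think":
  position 7–10: bottle end voice think
  position 13–16: bottle end voice think
  position 17–20: bottle end voice think
  position 25–28: bottle end voice think
  position 29–32: bottle end voice think

5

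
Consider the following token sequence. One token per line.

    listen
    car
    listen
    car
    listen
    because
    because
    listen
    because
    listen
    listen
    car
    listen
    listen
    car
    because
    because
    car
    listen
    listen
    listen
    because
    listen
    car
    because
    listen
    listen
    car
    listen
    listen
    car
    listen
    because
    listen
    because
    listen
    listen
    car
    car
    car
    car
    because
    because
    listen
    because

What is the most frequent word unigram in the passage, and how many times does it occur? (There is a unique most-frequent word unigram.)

Unigram frequencies (highest first):
  listen: 21
  car: 12
  because: 12

"listen", 21 times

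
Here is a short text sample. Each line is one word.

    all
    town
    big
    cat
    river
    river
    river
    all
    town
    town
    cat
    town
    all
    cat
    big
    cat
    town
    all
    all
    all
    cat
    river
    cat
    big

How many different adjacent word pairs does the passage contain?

24 tokens → 23 bigram windows in total.
Repeated bigrams (each contributes count−1 duplicates):
  all all: 2
  all cat: 2
  all town: 2
  big cat: 2
  cat big: 2
  cat river: 2
  cat town: 2
  river river: 2
  … (1 more repeated)
9 duplicate windows → 23 − 9 = 14 distinct.

14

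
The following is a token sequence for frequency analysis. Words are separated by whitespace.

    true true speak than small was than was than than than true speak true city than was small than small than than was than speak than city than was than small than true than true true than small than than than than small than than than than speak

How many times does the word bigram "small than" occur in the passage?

Scanning the 47 overlapping bigram windows for "small than":
  position 18–19: small than
  position 20–21: small than
  position 31–32: small than
  position 38–39: small than
  position 43–44: small than

5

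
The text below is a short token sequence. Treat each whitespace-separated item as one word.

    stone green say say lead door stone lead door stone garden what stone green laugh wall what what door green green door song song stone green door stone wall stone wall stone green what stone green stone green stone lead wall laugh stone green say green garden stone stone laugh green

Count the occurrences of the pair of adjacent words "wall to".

0

Scanning the 50 overlapping bigram windows for "wall to":
  (none found)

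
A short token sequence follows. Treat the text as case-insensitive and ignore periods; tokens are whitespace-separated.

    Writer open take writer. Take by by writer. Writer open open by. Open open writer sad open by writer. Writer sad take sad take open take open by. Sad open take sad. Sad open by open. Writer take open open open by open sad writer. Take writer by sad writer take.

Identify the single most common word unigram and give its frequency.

Unigram frequencies (highest first):
  open: 15
  writer: 11
  take: 9
  by: 8
  sad: 8

"open", 15 times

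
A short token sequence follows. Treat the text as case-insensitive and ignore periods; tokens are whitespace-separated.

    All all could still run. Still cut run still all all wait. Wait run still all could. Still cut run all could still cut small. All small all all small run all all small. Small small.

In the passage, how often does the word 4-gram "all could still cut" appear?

Scanning the 33 overlapping 4-gram windows for "all could still cut":
  position 16–19: all could still cut
  position 21–24: all could still cut

2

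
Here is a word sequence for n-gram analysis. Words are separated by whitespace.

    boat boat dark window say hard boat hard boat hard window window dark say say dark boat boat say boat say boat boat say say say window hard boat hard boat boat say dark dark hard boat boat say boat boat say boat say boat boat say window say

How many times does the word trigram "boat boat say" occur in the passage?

6

Scanning the 47 overlapping trigram windows for "boat boat say":
  position 17–19: boat boat say
  position 22–24: boat boat say
  position 31–33: boat boat say
  position 37–39: boat boat say
  position 40–42: boat boat say
  position 45–47: boat boat say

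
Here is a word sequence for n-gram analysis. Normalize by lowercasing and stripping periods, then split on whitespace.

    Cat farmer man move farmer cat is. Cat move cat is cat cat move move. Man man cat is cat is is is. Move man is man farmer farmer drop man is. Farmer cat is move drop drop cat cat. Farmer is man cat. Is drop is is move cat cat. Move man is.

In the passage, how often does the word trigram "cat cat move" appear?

Scanning the 52 overlapping trigram windows for "cat cat move":
  position 12–14: cat cat move
  position 50–52: cat cat move

2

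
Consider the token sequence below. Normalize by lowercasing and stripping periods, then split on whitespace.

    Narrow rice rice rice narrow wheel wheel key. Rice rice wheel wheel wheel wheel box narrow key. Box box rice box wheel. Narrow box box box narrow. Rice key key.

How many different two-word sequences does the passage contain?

30 tokens → 29 bigram windows in total.
Repeated bigrams (each contributes count−1 duplicates):
  wheel wheel: 4
  box box: 3
  rice rice: 3
  box narrow: 2
  narrow rice: 2
9 duplicate windows → 29 − 9 = 20 distinct.

20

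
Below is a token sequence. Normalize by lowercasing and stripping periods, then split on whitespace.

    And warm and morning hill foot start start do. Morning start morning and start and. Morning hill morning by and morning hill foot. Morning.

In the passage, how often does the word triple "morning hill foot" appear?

2

Scanning the 22 overlapping trigram windows for "morning hill foot":
  position 4–6: morning hill foot
  position 21–23: morning hill foot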